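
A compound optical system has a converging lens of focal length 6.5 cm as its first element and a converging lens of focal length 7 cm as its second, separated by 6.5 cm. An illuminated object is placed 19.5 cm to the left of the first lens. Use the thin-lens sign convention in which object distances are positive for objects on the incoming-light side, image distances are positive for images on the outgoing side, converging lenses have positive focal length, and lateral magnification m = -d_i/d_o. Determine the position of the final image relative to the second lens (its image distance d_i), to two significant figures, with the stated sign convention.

Lens 1: 1/d_i1 = 1/f_1 - 1/d_o1 = 1/6.5 - 1/19.5 = 0.10256 cm^-1, so d_i1 = 9.750 cm.
This image would form 9.750 cm past lens 1, i.e. 3.250 cm beyond lens 2, so it is a virtual object for lens 2: d_o2 = 6.5 - 9.750 = -3.250 cm.
Lens 2: 1/d_i2 = 1/f_2 - 1/d_o2 = 1/7 - 1/(-3.250) = 0.45055 cm^-1, so d_i2 = 2.220 cm.

2.2 cm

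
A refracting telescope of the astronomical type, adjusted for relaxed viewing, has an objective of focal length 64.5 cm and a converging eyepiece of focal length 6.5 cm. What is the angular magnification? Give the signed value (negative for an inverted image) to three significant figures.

M = -f_obj/f_eye = -64.5/(6.5) = -9.923.

-9.92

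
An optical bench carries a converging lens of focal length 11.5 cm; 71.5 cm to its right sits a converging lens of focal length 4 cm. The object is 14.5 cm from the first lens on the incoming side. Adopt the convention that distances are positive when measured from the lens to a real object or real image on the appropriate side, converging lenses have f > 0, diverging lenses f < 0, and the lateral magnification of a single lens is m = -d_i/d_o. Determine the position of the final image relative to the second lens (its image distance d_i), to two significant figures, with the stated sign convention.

Lens 1: 1/d_i1 = 1/f_1 - 1/d_o1 = 1/11.5 - 1/14.5 = 0.01799 cm^-1, so d_i1 = 55.583 cm.
The intermediate image is 55.583 cm to the right of lens 1, so d_o2 = L - d_i1 = 71.5 - 55.583 = 15.917 cm.
Lens 2: 1/d_i2 = 1/f_2 - 1/d_o2 = 1/4 - 1/(15.917) = 0.18717 cm^-1, so d_i2 = 5.343 cm.

5.3 cm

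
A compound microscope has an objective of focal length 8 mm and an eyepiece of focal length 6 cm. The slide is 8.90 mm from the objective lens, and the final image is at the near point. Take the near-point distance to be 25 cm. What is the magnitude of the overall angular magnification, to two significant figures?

Convert to cm: f_obj = 8 mm = 0.8 cm; d_o = 8.90 mm = 0.89 cm.
Objective: 1/d_i = 1/f_obj - 1/d_o = 1/0.8 - 1/0.89 = 0.12640 cm^-1, so d_i = 7.911 cm.
m_obj = -d_i/d_o = -7.911/0.89 = -8.889.
Eyepiece angular magnification (image at near point): M_eye = 1 + D/f_e = 1 + 25/6 = 5.167.
Overall M = m_obj x M_eye = (-8.889)(5.167) = -45.93.
|M| = 45.93.

46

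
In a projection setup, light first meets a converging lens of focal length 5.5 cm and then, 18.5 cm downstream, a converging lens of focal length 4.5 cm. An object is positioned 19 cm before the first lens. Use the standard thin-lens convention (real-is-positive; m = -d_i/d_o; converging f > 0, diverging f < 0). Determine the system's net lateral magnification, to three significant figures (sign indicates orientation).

Applying the thin-lens equation to the first lens, 1/5.5 = 1/19 + 1/d_i1, which gives d_i1 = 7.741 cm.
Its lateral magnification is m_1 = -d_i1/d_o1 = -(7.741)/19 = -0.4074.
Object distance for lens 2: d_o2 = 18.5 - 7.741 = 10.759 cm.
Applying the thin-lens equation again with f_2 = 4.5 cm and d_o2 = 10.759 cm gives d_i2 = 7.735 cm.
m_2 = -(7.735)/(10.759) = -0.7189.
Overall magnification: m = m_1 m_2 = 0.2929.

0.293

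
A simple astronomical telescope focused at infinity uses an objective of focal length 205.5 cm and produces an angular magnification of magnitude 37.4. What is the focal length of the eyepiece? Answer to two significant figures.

|M| = f_obj/f_eye, so f_eye = f_obj/|M| = 205.5/37.4 = 5.495 cm.

5.5 cm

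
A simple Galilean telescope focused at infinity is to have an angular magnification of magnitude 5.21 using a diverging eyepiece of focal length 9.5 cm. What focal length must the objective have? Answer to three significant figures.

|M| = f_obj/|f_eye|, so f_obj = |M| x |f_eye| = 5.21 x 9.5 = 49.495 cm.

49.5 cm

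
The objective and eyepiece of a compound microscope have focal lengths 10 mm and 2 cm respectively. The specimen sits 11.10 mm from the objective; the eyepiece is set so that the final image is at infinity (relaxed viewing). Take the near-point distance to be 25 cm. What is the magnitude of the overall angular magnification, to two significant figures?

Convert to cm: f_obj = 10 mm = 1 cm; d_o = 11.10 mm = 1.11 cm.
Objective: 1/d_i = 1/f_obj - 1/d_o = 1/1 - 1/1.11 = 0.09910 cm^-1, so d_i = 10.091 cm.
m_obj = -d_i/d_o = -10.091/1.11 = -9.091.
Eyepiece angular magnification (image at infinity): M_eye = D/f_e = 25/2 = 12.500.
Overall M = m_obj x M_eye = (-9.091)(12.500) = -113.64.
|M| = 113.64.

110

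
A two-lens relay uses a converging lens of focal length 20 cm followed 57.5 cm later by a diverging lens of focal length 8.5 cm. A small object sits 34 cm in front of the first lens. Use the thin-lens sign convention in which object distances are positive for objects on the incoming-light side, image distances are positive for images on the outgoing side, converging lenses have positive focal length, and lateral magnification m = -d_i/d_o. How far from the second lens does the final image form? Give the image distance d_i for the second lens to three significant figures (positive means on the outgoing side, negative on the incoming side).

-4.35 cm

Lens 1: 1/d_i1 = 1/f_1 - 1/d_o1 = 1/20 - 1/34 = 0.02059 cm^-1, so d_i1 = 48.571 cm.
That image sits 8.929 cm in front of the second lens, so d_o2 = 8.929 cm.
Lens 2: 1/d_i2 = 1/f_2 - 1/d_o2 = 1/(-8.5) - 1/(8.929) = -0.22965 cm^-1, so d_i2 = -4.355 cm.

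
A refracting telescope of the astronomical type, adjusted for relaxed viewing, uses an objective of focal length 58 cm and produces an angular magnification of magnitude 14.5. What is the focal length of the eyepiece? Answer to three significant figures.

4.00 cm

|M| = f_obj/f_eye, so f_eye = f_obj/|M| = 58/14.5 = 4.000 cm.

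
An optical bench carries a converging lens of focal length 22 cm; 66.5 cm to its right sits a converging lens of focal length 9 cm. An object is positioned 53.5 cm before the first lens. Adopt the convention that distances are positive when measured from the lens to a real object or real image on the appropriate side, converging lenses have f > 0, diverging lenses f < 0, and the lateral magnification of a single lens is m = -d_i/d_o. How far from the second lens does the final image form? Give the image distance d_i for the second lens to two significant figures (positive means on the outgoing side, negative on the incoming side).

13 cm

First lens: d_i1 = 1/(1/22 - 1/53.5) = 37.365 cm.
That image sits 29.135 cm in front of the second lens, so d_o2 = 29.135 cm.
Second lens: d_i2 = 1/(1/9 - 1/(29.135)) = 13.023 cm.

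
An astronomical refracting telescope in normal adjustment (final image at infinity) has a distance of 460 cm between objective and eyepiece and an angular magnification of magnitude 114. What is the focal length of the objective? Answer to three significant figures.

In normal adjustment the tube length equals f_obj + f_eye and |M| = f_obj/f_eye.
So f_obj = 114 f_eye and 114 f_eye + f_eye = 460 cm, giving f_eye = 460/115 = 4.000 cm and f_obj = 456.000 cm.

456 cm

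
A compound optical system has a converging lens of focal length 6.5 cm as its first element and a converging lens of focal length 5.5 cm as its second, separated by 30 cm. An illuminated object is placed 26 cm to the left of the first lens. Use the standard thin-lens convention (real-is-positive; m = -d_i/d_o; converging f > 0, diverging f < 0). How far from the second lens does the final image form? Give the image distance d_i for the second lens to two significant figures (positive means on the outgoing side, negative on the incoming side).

Lens 1: 1/d_i1 = 1/f_1 - 1/d_o1 = 1/6.5 - 1/26 = 0.11538 cm^-1, so d_i1 = 8.667 cm.
Object distance for lens 2: d_o2 = 30 - 8.667 = 21.333 cm.
Lens 2: 1/d_i2 = 1/f_2 - 1/d_o2 = 1/5.5 - 1/(21.333) = 0.13494 cm^-1, so d_i2 = 7.411 cm.

7.4 cm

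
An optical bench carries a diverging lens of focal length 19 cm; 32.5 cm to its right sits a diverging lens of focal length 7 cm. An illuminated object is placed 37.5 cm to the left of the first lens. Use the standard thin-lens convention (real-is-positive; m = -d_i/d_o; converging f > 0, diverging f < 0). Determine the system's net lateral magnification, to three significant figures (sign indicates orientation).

First lens: d_i1 = 1/(1/(-19) - 1/37.5) = -12.611 cm.
m_1 = -(-12.611)/37.5 = 0.3363.
The intermediate image is virtual, 12.611 cm to the left of lens 1, so d_o2 = L - d_i1 = 32.5 - (-12.611) = 45.111 cm.
Second lens: d_i2 = 1/(1/(-7) - 1/(45.111)) = -6.060 cm.
m_2 = -(-6.060)/(45.111) = 0.1343.
Total m = m_1 x m_2 = (0.3363)(0.1343) = 0.0452.

0.0452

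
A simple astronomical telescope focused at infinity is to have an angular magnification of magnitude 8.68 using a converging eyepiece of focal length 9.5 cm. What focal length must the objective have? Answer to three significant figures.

82.5 cm

|M| = f_obj/|f_eye|, so f_obj = |M| x |f_eye| = 8.68 x 9.5 = 82.460 cm.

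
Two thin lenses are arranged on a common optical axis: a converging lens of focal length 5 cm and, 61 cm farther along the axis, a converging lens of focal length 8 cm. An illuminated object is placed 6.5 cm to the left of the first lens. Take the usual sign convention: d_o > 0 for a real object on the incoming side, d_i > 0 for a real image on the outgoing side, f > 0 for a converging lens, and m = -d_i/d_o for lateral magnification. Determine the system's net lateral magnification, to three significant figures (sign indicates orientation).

0.851

Lens 1: 1/d_i1 = 1/f_1 - 1/d_o1 = 1/5 - 1/6.5 = 0.04615 cm^-1, so d_i1 = 21.667 cm.
m_1 = -(21.667)/6.5 = -3.3333.
That image sits 39.333 cm in front of the second lens, so d_o2 = 39.333 cm.
Lens 2: 1/d_i2 = 1/f_2 - 1/d_o2 = 1/8 - 1/(39.333) = 0.09958 cm^-1, so d_i2 = 10.043 cm.
m_2 = -(10.043)/(39.333) = -0.2553.
The system's lateral magnification is m_1 m_2 = (-3.3333)(-0.2553) = 0.8511.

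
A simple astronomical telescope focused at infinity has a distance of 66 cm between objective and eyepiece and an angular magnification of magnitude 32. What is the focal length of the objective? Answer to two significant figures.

64 cm

In normal adjustment the tube length equals f_obj + f_eye and |M| = f_obj/f_eye.
So f_obj = 32 f_eye and 32 f_eye + f_eye = 66 cm, giving f_eye = 66/33 = 2.000 cm and f_obj = 64.000 cm.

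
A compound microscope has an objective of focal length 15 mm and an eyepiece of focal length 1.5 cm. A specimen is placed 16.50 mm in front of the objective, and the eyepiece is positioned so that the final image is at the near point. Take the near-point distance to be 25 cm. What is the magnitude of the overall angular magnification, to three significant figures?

Convert to cm: f_obj = 15 mm = 1.5 cm; d_o = 16.50 mm = 1.65 cm.
Objective: 1/d_i = 1/f_obj - 1/d_o = 1/1.5 - 1/1.65 = 0.06061 cm^-1, so d_i = 16.500 cm.
m_obj = -d_i/d_o = -16.500/1.65 = -10.000.
Eyepiece angular magnification (image at near point): M_eye = 1 + D/f_e = 1 + 25/1.5 = 17.667.
Overall M = m_obj x M_eye = (-10.000)(17.667) = -176.67.
|M| = 176.67.

177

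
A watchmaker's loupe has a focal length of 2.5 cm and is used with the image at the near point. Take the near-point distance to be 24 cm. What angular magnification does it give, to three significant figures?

M = 1 + D/f = 1 + 24/2.5 = 10.600.

10.6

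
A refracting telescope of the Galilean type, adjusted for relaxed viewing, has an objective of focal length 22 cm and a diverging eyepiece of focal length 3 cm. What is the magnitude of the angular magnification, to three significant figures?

|M| = f_obj/|f_eye| = 22/3 = 7.333.

7.33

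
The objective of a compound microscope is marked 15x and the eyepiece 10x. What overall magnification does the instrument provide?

150

The overall magnification of a compound microscope is the product of the objective and eyepiece magnifications:
M = M_obj x M_eye = 15 x 10 = 150.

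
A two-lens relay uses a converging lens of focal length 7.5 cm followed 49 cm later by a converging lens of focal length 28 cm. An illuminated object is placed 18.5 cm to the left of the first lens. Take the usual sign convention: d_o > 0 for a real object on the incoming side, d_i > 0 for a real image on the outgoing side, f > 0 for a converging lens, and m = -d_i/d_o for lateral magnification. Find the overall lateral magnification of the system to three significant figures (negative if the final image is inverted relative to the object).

2.28

Applying the thin-lens equation to the first lens, 1/7.5 = 1/18.5 + 1/d_i1, which gives d_i1 = 12.614 cm.
Its lateral magnification is m_1 = -d_i1/d_o1 = -(12.614)/18.5 = -0.6818.
That image sits 36.386 cm in front of the second lens, so d_o2 = 36.386 cm.
Applying the thin-lens equation again with f_2 = 28 cm and d_o2 = 36.386 cm gives d_i2 = 121.485 cm.
m_2 = -(121.485)/(36.386) = -3.3388.
The system's lateral magnification is m_1 m_2 = (-0.6818)(-3.3388) = 2.2764.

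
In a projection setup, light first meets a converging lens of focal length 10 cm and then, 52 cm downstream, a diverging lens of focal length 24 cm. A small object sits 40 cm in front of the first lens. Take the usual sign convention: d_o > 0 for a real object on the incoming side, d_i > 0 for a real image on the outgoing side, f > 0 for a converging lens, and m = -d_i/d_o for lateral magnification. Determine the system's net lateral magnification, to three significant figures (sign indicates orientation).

Applying the thin-lens equation to the first lens, 1/10 = 1/40 + 1/d_i1, which gives d_i1 = 13.333 cm.
Its lateral magnification is m_1 = -d_i1/d_o1 = -(13.333)/40 = -0.3333.
The intermediate image is 13.333 cm to the right of lens 1, so d_o2 = L - d_i1 = 52 - 13.333 = 38.667 cm.
Applying the thin-lens equation again with f_2 = -24 cm and d_o2 = 38.667 cm gives d_i2 = -14.809 cm.
m_2 = -(-14.809)/(38.667) = 0.3830.
The system's lateral magnification is m_1 m_2 = (-0.3333)(0.3830) = -0.1277.

-0.128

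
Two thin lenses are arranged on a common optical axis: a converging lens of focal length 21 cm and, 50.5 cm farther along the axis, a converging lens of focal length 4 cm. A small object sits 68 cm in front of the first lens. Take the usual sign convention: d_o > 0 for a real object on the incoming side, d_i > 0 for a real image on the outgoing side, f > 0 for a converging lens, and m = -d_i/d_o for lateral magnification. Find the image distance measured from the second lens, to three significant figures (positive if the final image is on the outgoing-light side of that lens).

4.99 cm

Applying the thin-lens equation to the first lens, 1/21 = 1/68 + 1/d_i1, which gives d_i1 = 30.383 cm.
Object distance for lens 2: d_o2 = 50.5 - 30.383 = 20.117 cm.
Applying the thin-lens equation again with f_2 = 4 cm and d_o2 = 20.117 cm gives d_i2 = 4.993 cm.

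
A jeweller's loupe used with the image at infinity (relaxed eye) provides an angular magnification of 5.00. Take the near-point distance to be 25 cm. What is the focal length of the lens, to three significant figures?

5.00 cm

For the image at infinity, M = D/f.
f = D/M = 25/5.0 = 5.000 cm.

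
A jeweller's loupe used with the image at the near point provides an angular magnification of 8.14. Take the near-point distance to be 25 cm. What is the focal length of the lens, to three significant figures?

3.50 cm

For the image at the near point, M = 1 + D/f.
f = D/(M - 1) = 25/(8.14 - 1) = 3.501 cm.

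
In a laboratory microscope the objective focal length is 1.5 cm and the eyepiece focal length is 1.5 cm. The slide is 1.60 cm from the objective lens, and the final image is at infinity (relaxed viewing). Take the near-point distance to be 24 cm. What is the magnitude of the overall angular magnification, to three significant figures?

Objective: 1/d_i = 1/f_obj - 1/d_o = 1/1.5 - 1/1.60 = 0.04167 cm^-1, so d_i = 24.000 cm.
m_obj = -d_i/d_o = -24.000/1.60 = -15.000.
Eyepiece angular magnification (image at infinity): M_eye = D/f_e = 24/1.5 = 16.000.
Overall M = m_obj x M_eye = (-15.000)(16.000) = -240.00.
|M| = 240.00.

240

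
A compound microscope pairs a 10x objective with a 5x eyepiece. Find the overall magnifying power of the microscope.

The overall magnification of a compound microscope is the product of the objective and eyepiece magnifications:
M = M_obj x M_eye = 10 x 5 = 50.

50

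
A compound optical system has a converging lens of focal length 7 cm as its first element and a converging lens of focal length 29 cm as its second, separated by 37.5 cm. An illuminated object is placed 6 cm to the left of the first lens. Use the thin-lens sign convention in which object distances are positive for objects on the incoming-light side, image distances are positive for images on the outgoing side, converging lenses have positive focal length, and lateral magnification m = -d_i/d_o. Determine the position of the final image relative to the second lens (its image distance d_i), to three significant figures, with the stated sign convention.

45.7 cm

First lens: d_i1 = 1/(1/7 - 1/6) = -42.000 cm.
With d_i1 < 0 the first image is virtual and lies on the object side; the object distance for lens 2 is d_o2 = 37.5 - (-42.000) = 79.500 cm.
Second lens: d_i2 = 1/(1/29 - 1/(79.500)) = 45.653 cm.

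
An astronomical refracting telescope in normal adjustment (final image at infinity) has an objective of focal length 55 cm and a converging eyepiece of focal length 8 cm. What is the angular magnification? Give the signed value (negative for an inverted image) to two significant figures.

-6.9

M = -f_obj/f_eye = -55/(8) = -6.875.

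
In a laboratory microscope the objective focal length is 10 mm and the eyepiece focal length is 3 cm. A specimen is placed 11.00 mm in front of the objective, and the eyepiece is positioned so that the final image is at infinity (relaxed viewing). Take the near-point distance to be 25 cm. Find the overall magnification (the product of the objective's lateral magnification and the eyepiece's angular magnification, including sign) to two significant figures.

-83

Convert to cm: f_obj = 10 mm = 1 cm; d_o = 11.00 mm = 1.10 cm.
Objective: 1/d_i = 1/f_obj - 1/d_o = 1/1 - 1/1.10 = 0.09091 cm^-1, so d_i = 11.000 cm.
m_obj = -d_i/d_o = -11.000/1.10 = -10.000.
Eyepiece angular magnification (image at infinity): M_eye = D/f_e = 25/3 = 8.333.
Overall M = m_obj x M_eye = (-10.000)(8.333) = -83.33.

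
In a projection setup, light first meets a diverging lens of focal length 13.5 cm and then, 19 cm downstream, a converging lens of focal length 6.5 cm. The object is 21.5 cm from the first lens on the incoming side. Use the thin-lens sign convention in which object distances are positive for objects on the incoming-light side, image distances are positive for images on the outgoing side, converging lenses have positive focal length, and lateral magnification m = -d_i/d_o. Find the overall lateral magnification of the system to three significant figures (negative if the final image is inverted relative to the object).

First lens: d_i1 = 1/(1/(-13.5) - 1/21.5) = -8.293 cm.
m_1 = -(-8.293)/21.5 = 0.3857.
The intermediate image is virtual, 8.293 cm to the left of lens 1, so d_o2 = L - d_i1 = 19 - (-8.293) = 27.293 cm.
Second lens: d_i2 = 1/(1/6.5 - 1/(27.293)) = 8.532 cm.
m_2 = -(8.532)/(27.293) = -0.3126.
Overall magnification: m = m_1 m_2 = -0.1206.

-0.121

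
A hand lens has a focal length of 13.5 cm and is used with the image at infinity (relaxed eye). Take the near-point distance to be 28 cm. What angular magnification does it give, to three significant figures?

M = D/f = 28/13.5 = 2.074.

2.07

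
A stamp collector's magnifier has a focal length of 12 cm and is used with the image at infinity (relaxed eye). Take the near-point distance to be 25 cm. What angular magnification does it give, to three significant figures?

2.08

M = D/f = 25/12 = 2.083.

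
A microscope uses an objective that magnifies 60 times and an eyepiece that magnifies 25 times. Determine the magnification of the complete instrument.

The overall magnification of a compound microscope is the product of the objective and eyepiece magnifications:
M = M_obj x M_eye = 60 x 25 = 1500.

1500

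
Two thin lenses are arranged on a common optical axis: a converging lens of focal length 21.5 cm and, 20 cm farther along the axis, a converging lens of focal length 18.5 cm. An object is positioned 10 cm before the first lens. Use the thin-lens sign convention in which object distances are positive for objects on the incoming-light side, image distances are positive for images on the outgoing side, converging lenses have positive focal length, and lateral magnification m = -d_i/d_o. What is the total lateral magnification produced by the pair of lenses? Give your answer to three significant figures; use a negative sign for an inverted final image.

Lens 1: 1/d_i1 = 1/f_1 - 1/d_o1 = 1/21.5 - 1/10 = -0.05349 cm^-1, so d_i1 = -18.696 cm.
m_1 = -(-18.696)/10 = 1.8696.
With d_i1 < 0 the first image is virtual and lies on the object side; the object distance for lens 2 is d_o2 = 20 - (-18.696) = 38.696 cm.
Lens 2: 1/d_i2 = 1/f_2 - 1/d_o2 = 1/18.5 - 1/(38.696) = 0.02821 cm^-1, so d_i2 = 35.447 cm.
m_2 = -(35.447)/(38.696) = -0.9160.
Overall magnification: m = m_1 m_2 = -1.7126.

-1.71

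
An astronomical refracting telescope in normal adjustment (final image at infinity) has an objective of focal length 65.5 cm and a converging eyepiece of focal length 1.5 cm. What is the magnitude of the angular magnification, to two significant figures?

|M| = f_obj/|f_eye| = 65.5/1.5 = 43.667.

44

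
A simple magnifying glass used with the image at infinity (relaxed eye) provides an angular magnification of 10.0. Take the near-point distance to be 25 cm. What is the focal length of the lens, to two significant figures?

2.5 cm

For the image at infinity, M = D/f.
f = D/M = 25/10.0 = 2.500 cm.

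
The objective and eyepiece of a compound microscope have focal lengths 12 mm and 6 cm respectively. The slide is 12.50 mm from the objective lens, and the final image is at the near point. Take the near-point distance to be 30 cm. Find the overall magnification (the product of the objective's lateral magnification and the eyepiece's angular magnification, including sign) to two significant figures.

-140

Convert to cm: f_obj = 12 mm = 1.2 cm; d_o = 12.50 mm = 1.25 cm.
Objective: 1/d_i = 1/f_obj - 1/d_o = 1/1.2 - 1/1.25 = 0.03333 cm^-1, so d_i = 30.000 cm.
m_obj = -d_i/d_o = -30.000/1.25 = -24.000.
Eyepiece angular magnification (image at near point): M_eye = 1 + D/f_e = 1 + 30/6 = 6.000.
Overall M = m_obj x M_eye = (-24.000)(6.000) = -144.00.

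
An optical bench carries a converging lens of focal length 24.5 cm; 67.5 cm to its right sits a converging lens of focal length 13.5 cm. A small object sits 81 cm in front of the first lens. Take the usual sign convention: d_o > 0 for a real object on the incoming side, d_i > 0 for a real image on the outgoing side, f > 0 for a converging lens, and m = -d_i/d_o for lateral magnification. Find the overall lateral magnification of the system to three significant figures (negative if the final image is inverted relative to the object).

First lens: d_i1 = 1/(1/24.5 - 1/81) = 35.124 cm.
m_1 = -(35.124)/81 = -0.4336.
Object distance for lens 2: d_o2 = 67.5 - 35.124 = 32.376 cm.
Second lens: d_i2 = 1/(1/13.5 - 1/(32.376)) = 23.155 cm.
m_2 = -(23.155)/(32.376) = -0.7152.
Total m = m_1 x m_2 = (-0.4336)(-0.7152) = 0.3101.

0.310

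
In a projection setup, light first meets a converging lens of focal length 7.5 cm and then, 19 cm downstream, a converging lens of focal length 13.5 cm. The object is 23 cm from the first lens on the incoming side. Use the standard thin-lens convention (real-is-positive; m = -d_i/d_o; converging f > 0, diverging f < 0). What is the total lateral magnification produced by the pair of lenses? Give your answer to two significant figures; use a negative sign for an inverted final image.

-1.2

First lens: d_i1 = 1/(1/7.5 - 1/23) = 11.129 cm.
m_1 = -(11.129)/23 = -0.4839.
Object distance for lens 2: d_o2 = 19 - 11.129 = 7.871 cm.
Second lens: d_i2 = 1/(1/13.5 - 1/(7.871)) = -18.877 cm.
m_2 = -(-18.877)/(7.871) = 2.3983.
Overall magnification: m = m_1 m_2 = -1.1605.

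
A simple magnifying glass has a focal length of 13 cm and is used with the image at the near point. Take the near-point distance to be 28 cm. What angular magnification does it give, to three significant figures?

3.15

M = 1 + D/f = 1 + 28/13 = 3.154.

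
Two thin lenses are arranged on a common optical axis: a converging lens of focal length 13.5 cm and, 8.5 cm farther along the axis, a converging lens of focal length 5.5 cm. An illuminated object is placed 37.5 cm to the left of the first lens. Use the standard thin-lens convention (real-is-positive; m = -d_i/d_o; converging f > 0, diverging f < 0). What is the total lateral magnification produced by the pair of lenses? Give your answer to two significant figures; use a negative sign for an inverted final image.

-0.17

Applying the thin-lens equation to the first lens, 1/13.5 = 1/37.5 + 1/d_i1, which gives d_i1 = 21.094 cm.
Its lateral magnification is m_1 = -d_i1/d_o1 = -(21.094)/37.5 = -0.5625.
Since 21.094 cm > 8.5 cm, the first image lies past the second lens and serves as a virtual object: d_o2 = L - d_i1 = -12.594 cm.
Applying the thin-lens equation again with f_2 = 5.5 cm and d_o2 = -12.594 cm gives d_i2 = 3.828 cm.
m_2 = -(3.828)/(-12.594) = 0.3040.
The system's lateral magnification is m_1 m_2 = (-0.5625)(0.3040) = -0.1710.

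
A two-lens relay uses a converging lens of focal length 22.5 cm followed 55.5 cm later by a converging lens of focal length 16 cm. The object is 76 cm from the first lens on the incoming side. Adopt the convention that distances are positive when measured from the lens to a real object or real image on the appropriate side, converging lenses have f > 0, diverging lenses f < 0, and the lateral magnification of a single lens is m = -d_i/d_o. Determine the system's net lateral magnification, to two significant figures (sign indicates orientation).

0.89

Applying the thin-lens equation to the first lens, 1/22.5 = 1/76 + 1/d_i1, which gives d_i1 = 31.963 cm.
Its lateral magnification is m_1 = -d_i1/d_o1 = -(31.963)/76 = -0.4206.
That image sits 23.537 cm in front of the second lens, so d_o2 = 23.537 cm.
Applying the thin-lens equation again with f_2 = 16 cm and d_o2 = 23.537 cm gives d_i2 = 49.964 cm.
m_2 = -(49.964)/(23.537) = -2.1228.
Overall magnification: m = m_1 m_2 = 0.8927.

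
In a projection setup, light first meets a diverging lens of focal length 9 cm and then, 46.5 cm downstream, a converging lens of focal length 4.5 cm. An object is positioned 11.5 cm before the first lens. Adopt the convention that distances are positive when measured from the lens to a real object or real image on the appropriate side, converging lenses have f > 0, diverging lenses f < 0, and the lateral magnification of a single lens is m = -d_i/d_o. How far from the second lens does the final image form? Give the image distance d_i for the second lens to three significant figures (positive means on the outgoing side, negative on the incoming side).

4.93 cm

First lens: d_i1 = 1/(1/(-9) - 1/11.5) = -5.049 cm.
With d_i1 < 0 the first image is virtual and lies on the object side; the object distance for lens 2 is d_o2 = 46.5 - (-5.049) = 51.549 cm.
Second lens: d_i2 = 1/(1/4.5 - 1/(51.549)) = 4.930 cm.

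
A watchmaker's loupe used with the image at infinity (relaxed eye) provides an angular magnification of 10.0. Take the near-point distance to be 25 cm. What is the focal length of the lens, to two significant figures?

2.5 cm

For the image at infinity, M = D/f.
f = D/M = 25/10.0 = 2.500 cm.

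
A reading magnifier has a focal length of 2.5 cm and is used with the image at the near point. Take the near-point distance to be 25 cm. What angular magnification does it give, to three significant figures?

11.0

M = 1 + D/f = 1 + 25/2.5 = 11.000.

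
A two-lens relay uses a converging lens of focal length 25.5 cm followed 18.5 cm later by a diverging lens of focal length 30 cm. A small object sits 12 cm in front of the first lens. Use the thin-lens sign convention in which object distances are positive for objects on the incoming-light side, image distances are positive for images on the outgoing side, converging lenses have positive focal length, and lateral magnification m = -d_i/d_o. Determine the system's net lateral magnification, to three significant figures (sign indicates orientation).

Applying the thin-lens equation to the first lens, 1/25.5 = 1/12 + 1/d_i1, which gives d_i1 = -22.667 cm.
Its lateral magnification is m_1 = -d_i1/d_o1 = -(-22.667)/12 = 1.8889.
The intermediate image is virtual, 22.667 cm to the left of lens 1, so d_o2 = L - d_i1 = 18.5 - (-22.667) = 41.167 cm.
Applying the thin-lens equation again with f_2 = -30 cm and d_o2 = 41.167 cm gives d_i2 = -17.354 cm.
m_2 = -(-17.354)/(41.167) = 0.4215.
Total m = m_1 x m_2 = (1.8889)(0.4215) = 0.7963.

0.796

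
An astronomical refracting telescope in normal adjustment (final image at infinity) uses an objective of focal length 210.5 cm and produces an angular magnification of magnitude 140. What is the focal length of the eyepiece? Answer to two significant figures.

|M| = f_obj/f_eye, so f_eye = f_obj/|M| = 210.5/140.0 = 1.504 cm.

1.5 cm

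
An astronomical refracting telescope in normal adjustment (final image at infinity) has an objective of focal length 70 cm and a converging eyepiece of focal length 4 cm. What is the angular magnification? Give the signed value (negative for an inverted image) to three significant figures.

M = -f_obj/f_eye = -70/(4) = -17.500.

-17.5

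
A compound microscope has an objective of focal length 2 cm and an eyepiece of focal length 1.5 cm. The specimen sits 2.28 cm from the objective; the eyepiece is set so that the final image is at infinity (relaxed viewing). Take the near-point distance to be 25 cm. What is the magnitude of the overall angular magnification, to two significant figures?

120

Objective: 1/d_i = 1/f_obj - 1/d_o = 1/2 - 1/2.28 = 0.06140 cm^-1, so d_i = 16.286 cm.
m_obj = -d_i/d_o = -16.286/2.28 = -7.143.
Eyepiece angular magnification (image at infinity): M_eye = D/f_e = 25/1.5 = 16.667.
Overall M = m_obj x M_eye = (-7.143)(16.667) = -119.05.
|M| = 119.05.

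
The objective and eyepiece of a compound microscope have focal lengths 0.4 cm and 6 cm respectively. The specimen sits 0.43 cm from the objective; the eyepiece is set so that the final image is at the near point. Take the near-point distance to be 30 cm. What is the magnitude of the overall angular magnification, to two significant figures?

Objective: 1/d_i = 1/f_obj - 1/d_o = 1/0.4 - 1/0.43 = 0.17442 cm^-1, so d_i = 5.733 cm.
m_obj = -d_i/d_o = -5.733/0.43 = -13.333.
Eyepiece angular magnification (image at near point): M_eye = 1 + D/f_e = 1 + 30/6 = 6.000.
Overall M = m_obj x M_eye = (-13.333)(6.000) = -80.00.
|M| = 80.00.

80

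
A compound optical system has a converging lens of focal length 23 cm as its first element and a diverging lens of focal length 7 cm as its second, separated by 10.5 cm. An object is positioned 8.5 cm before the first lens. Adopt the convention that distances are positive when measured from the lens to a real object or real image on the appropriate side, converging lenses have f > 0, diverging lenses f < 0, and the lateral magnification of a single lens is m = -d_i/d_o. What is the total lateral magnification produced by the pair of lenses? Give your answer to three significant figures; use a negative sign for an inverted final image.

0.358

First lens: d_i1 = 1/(1/23 - 1/8.5) = -13.483 cm.
m_1 = -(-13.483)/8.5 = 1.5862.
The intermediate image is virtual, 13.483 cm to the left of lens 1, so d_o2 = L - d_i1 = 10.5 - (-13.483) = 23.983 cm.
Second lens: d_i2 = 1/(1/(-7) - 1/(23.983)) = -5.418 cm.
m_2 = -(-5.418)/(23.983) = 0.2259.
Overall magnification: m = m_1 m_2 = 0.3584.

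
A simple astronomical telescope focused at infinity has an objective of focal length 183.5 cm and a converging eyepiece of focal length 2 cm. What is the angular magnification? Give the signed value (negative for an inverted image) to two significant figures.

-92

M = -f_obj/f_eye = -183.5/(2) = -91.750.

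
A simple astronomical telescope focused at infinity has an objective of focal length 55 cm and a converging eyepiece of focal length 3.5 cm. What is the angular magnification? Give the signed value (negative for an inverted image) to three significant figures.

-15.7

M = -f_obj/f_eye = -55/(3.5) = -15.714.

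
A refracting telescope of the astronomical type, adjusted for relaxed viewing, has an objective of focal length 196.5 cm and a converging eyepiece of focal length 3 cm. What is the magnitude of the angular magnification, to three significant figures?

65.5

|M| = f_obj/|f_eye| = 196.5/3 = 65.500.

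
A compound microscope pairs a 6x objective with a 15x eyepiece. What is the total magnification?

90

The overall magnification of a compound microscope is the product of the objective and eyepiece magnifications:
M = M_obj x M_eye = 6 x 15 = 90.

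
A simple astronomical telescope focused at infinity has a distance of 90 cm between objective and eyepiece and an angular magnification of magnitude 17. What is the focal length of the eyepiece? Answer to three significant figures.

In normal adjustment the tube length equals f_obj + f_eye and |M| = f_obj/f_eye.
So f_obj = 17 f_eye and 17 f_eye + f_eye = 90 cm, giving f_eye = 90/18 = 5.000 cm and f_obj = 85.000 cm.

5.00 cm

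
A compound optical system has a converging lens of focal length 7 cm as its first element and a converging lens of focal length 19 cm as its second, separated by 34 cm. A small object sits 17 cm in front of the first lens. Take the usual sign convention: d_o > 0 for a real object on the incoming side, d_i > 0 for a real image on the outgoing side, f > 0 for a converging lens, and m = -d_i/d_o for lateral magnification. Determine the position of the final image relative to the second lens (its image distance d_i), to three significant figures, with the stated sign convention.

Lens 1: 1/d_i1 = 1/f_1 - 1/d_o1 = 1/7 - 1/17 = 0.08403 cm^-1, so d_i1 = 11.900 cm.
Object distance for lens 2: d_o2 = 34 - 11.900 = 22.100 cm.
Lens 2: 1/d_i2 = 1/f_2 - 1/d_o2 = 1/19 - 1/(22.100) = 0.00738 cm^-1, so d_i2 = 135.452 cm.

135 cm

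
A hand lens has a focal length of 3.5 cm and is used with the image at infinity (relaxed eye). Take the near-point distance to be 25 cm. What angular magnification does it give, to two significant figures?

7.1

M = D/f = 25/3.5 = 7.143.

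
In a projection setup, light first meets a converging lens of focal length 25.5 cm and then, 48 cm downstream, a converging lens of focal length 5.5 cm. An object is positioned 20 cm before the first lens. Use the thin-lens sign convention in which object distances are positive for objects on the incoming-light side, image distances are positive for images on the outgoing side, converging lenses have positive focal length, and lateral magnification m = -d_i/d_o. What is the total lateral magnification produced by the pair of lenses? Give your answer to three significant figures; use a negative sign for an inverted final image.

Lens 1: 1/d_i1 = 1/f_1 - 1/d_o1 = 1/25.5 - 1/20 = -0.01078 cm^-1, so d_i1 = -92.727 cm.
m_1 = -(-92.727)/20 = 4.6364.
The intermediate image is virtual, 92.727 cm to the left of lens 1, so d_o2 = L - d_i1 = 48 - (-92.727) = 140.727 cm.
Lens 2: 1/d_i2 = 1/f_2 - 1/d_o2 = 1/5.5 - 1/(140.727) = 0.17471 cm^-1, so d_i2 = 5.724 cm.
m_2 = -(5.724)/(140.727) = -0.0407.
Total m = m_1 x m_2 = (4.6364)(-0.0407) = -0.1886.

-0.189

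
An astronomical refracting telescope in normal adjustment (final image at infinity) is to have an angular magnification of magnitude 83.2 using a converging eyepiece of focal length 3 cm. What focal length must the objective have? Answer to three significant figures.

250 cm

|M| = f_obj/|f_eye|, so f_obj = |M| x |f_eye| = 83.2 x 3 = 249.600 cm.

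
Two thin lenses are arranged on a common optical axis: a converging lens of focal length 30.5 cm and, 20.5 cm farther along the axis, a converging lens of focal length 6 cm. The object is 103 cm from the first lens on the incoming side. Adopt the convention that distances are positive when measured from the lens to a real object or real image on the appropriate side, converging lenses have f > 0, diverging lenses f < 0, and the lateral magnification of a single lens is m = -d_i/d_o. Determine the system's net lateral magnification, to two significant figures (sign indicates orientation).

-0.088

Applying the thin-lens equation to the first lens, 1/30.5 = 1/103 + 1/d_i1, which gives d_i1 = 43.331 cm.
Its lateral magnification is m_1 = -d_i1/d_o1 = -(43.331)/103 = -0.4207.
Since 43.331 cm > 20.5 cm, the first image lies past the second lens and serves as a virtual object: d_o2 = L - d_i1 = -22.831 cm.
Applying the thin-lens equation again with f_2 = 6 cm and d_o2 = -22.831 cm gives d_i2 = 4.751 cm.
m_2 = -(4.751)/(-22.831) = 0.2081.
The system's lateral magnification is m_1 m_2 = (-0.4207)(0.2081) = -0.0875.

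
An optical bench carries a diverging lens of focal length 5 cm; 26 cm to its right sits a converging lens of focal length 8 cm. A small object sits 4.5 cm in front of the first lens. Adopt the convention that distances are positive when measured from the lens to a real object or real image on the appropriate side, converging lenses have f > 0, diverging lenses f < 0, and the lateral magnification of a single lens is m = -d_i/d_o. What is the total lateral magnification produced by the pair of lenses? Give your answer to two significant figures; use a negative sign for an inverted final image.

First lens: d_i1 = 1/(1/(-5) - 1/4.5) = -2.368 cm.
m_1 = -(-2.368)/4.5 = 0.5263.
The intermediate image is virtual, 2.368 cm to the left of lens 1, so d_o2 = L - d_i1 = 26 - (-2.368) = 28.368 cm.
Second lens: d_i2 = 1/(1/8 - 1/(28.368)) = 11.142 cm.
m_2 = -(11.142)/(28.368) = -0.3928.
Overall magnification: m = m_1 m_2 = -0.2067.

-0.21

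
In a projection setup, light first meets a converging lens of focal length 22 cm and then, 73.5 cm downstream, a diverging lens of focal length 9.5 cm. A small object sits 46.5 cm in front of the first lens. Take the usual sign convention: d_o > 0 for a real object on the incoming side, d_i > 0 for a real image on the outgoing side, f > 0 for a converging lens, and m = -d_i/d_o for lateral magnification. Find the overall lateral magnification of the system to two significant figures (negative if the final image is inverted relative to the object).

Applying the thin-lens equation to the first lens, 1/22 = 1/46.5 + 1/d_i1, which gives d_i1 = 41.755 cm.
Its lateral magnification is m_1 = -d_i1/d_o1 = -(41.755)/46.5 = -0.8980.
That image sits 31.745 cm in front of the second lens, so d_o2 = 31.745 cm.
Applying the thin-lens equation again with f_2 = -9.5 cm and d_o2 = 31.745 cm gives d_i2 = -7.312 cm.
m_2 = -(-7.312)/(31.745) = 0.2303.
Overall magnification: m = m_1 m_2 = -0.2068.

-0.21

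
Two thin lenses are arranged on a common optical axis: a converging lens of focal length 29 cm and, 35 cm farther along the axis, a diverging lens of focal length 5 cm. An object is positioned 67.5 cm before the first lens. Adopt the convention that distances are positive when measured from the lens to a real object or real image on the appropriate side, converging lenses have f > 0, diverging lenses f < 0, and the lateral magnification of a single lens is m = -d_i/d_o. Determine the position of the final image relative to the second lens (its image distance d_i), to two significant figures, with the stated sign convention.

-7.3 cm

First lens: d_i1 = 1/(1/29 - 1/67.5) = 50.844 cm.
Since 50.844 cm > 35 cm, the first image lies past the second lens and serves as a virtual object: d_o2 = L - d_i1 = -15.844 cm.
Second lens: d_i2 = 1/(1/(-5) - 1/(-15.844)) = -7.305 cm.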